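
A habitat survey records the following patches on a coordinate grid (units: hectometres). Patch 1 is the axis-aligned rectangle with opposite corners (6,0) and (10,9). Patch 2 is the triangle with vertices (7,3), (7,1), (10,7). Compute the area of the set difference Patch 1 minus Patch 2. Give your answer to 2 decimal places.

|Patch 1| = 36, |Patch 1∩Patch 2| = 3.
|Patch 1 ∖ Patch 2| = |Patch 1| − |Patch 1∩Patch 2| = 36 − 3 = 33.00.

33.00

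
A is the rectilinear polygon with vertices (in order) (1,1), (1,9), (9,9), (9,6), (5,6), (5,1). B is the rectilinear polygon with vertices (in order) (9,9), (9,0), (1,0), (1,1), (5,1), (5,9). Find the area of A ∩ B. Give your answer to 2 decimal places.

12.00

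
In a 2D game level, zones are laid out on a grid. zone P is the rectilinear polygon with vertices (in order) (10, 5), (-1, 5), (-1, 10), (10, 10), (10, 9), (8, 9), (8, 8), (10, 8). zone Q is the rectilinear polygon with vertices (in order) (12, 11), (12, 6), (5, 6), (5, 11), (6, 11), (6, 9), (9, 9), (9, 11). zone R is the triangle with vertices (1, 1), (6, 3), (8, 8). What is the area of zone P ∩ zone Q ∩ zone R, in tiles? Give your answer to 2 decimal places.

The intersection is the polygon with vertices (6,6), (8,8), (7.2,6).
By the shoelace formula its area is 1.20.

1.20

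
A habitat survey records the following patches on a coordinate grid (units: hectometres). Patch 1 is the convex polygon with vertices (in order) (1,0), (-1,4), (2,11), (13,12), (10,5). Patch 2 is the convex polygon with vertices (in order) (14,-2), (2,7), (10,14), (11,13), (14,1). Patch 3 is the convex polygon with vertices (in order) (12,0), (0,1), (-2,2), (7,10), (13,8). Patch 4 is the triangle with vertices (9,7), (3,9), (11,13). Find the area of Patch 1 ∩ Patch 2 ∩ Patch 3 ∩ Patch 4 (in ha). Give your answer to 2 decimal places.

The intersection is the polygon with vertices (7,10), (9.7,9.1), (9,7), (5.091,8.303).
By the shoelace formula its area is 7.71.

7.71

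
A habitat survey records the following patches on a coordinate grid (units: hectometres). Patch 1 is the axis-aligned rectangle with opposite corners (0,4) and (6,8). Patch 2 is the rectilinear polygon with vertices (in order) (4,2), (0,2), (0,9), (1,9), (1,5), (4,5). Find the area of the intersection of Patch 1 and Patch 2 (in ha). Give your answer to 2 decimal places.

7.00

The intersection is the polygon with vertices (1,8), (1,5), (4,5), (4,4), (0,4), (0,8).
By the shoelace formula its area is 7.00.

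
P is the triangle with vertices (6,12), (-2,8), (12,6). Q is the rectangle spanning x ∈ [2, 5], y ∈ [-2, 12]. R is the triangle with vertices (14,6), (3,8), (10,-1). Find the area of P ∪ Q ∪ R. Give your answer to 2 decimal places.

104.27

By inclusion–exclusion:
Individual areas: |P| = 36, |Q| = 42, |R| = 42.5.
|P∩Q| = 10.6071.
|P∩R| = 4.5466.
|Q∩R| = 2.2078.
|P∩Q∩R| = 1.1274.
|P ∪ Q ∪ R| = 120.5 − 17.3616 + 1.1274 = 104.27.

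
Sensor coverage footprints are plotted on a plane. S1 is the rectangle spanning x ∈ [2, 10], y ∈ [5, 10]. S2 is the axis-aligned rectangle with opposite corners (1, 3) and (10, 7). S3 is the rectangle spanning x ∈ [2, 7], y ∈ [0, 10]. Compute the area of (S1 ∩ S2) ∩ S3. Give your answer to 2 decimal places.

The region (S1 ∩ S2) ∩ S3 is the polygon with vertices (2,5), (2,7), (7,7), (7,5).
By the shoelace formula its area is 10.00.

10.00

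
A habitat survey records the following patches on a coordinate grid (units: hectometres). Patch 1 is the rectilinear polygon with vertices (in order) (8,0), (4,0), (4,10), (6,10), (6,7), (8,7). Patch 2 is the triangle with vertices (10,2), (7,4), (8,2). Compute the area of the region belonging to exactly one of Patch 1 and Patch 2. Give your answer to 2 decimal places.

|Patch 1| = 34, |Patch 2| = 2, |Patch 1∩Patch 2| = 0.6667.
|Patch 1 △ Patch 2| = |Patch 1| + |Patch 2| − 2·|Patch 1∩Patch 2| = 34 + 2 − 1.3333 = 34.67.

34.67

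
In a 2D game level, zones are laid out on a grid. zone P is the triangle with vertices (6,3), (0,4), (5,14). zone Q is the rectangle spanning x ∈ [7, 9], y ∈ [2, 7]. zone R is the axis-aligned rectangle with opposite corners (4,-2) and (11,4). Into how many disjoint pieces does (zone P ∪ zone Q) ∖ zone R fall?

(zone P ∪ zone Q) ∖ zone R splits into 2 disjoint pieces (area 30.8788, area 6).

2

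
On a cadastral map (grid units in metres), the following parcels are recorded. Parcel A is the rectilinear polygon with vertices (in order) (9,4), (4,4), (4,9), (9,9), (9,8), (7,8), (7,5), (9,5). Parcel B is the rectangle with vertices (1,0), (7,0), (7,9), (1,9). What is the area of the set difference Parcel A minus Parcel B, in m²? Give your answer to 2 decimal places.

4.00

|Parcel A| = 19, |Parcel A∩Parcel B| = 15.
|Parcel A ∖ Parcel B| = |Parcel A| − |Parcel A∩Parcel B| = 19 − 15 = 4.00.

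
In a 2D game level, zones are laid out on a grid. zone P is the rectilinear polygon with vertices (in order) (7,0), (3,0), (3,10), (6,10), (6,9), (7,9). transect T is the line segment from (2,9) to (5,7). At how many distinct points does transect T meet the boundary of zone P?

The segment meets the boundary at (3,8.333).

1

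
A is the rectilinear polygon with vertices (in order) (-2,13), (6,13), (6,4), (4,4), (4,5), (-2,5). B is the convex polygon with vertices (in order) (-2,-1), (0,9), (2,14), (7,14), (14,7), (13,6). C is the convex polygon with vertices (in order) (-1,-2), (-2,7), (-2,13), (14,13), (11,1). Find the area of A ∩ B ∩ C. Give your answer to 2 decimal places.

The intersection is the polygon with vertices (6,4), (4,4), (4,5), (-0.8,5), (0,9), (1.6,13), (6,13).
By the shoelace formula its area is 48.40.

48.40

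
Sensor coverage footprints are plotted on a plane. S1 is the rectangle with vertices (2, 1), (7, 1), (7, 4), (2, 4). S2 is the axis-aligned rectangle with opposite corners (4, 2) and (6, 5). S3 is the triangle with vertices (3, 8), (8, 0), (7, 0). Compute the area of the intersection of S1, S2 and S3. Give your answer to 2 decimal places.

The intersection is the polygon with vertices (6,2), (5,4), (5.5,4), (6,3.2).
By the shoelace formula its area is 0.80.

0.80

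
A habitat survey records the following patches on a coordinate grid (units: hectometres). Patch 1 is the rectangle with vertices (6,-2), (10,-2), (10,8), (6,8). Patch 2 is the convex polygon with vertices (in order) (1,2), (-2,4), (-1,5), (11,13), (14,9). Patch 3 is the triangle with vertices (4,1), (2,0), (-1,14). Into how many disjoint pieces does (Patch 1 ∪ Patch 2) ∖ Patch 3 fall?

2

(Patch 1 ∪ Patch 2) ∖ Patch 3 splits into 2 disjoint pieces (area 82.8082, area 7.256).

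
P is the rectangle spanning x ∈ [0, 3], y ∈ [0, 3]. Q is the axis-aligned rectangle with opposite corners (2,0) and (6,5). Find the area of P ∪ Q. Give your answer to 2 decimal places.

26.00

By inclusion–exclusion:
Individual areas: |P| = 9, |Q| = 20.
|P∩Q|: x∈[2,3], y∈[0,3] → 1·3 = 3.
|P ∪ Q| = 29 − 3 = 26.00.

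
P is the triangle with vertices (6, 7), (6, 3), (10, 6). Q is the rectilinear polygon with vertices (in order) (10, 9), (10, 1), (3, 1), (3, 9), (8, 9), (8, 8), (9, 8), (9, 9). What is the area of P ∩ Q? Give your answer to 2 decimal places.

The intersection is the polygon with vertices (6,3), (6,7), (10,6).
By the shoelace formula its area is 8.00.

8.00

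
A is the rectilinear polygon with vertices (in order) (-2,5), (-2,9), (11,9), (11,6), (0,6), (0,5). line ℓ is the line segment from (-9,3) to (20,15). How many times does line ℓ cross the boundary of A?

The segment meets the boundary at (5.5,9), (-2,5.897).

2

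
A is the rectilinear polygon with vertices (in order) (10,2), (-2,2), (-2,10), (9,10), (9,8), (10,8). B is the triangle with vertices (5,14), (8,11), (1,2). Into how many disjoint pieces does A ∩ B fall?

1

A ∩ B is a single connected region.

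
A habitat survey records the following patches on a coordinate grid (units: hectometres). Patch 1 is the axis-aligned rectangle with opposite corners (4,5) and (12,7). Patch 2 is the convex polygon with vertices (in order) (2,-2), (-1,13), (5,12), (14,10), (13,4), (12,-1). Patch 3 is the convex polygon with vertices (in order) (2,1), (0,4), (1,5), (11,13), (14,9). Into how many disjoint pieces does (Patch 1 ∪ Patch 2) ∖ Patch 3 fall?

(Patch 1 ∪ Patch 2) ∖ Patch 3 splits into 3 disjoint pieces (area 39.3297, area 0.3818, area 67.8795).

3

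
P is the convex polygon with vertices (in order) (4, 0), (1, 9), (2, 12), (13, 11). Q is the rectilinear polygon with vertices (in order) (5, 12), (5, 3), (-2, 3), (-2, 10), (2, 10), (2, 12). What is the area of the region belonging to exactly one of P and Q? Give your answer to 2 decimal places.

|P| = 74, |Q| = 55, |P∩Q| = 27.4242.
|P △ Q| = |P| + |Q| − 2·|P∩Q| = 74 + 55 − 54.8485 = 74.15.

74.15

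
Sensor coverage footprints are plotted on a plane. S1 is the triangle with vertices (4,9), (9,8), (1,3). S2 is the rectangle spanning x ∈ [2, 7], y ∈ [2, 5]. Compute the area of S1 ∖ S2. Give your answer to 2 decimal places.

|S1| = 16.5, |S1∩S2| = 1.5125.
|S1 ∖ S2| = |S1| − |S1∩S2| = 16.5 − 1.5125 = 14.99.

14.99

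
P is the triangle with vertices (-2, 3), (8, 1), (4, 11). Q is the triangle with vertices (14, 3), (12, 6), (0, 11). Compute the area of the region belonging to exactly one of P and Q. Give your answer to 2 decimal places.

|P| = 46, |Q| = 13, |P∩Q| = 1.2656.
|P △ Q| = |P| + |Q| − 2·|P∩Q| = 46 + 13 − 2.5312 = 56.47.

56.47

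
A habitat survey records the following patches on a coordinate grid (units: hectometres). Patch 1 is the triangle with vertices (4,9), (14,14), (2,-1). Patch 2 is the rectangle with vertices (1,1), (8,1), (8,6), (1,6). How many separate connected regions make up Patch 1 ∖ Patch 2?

Patch 1 ∖ Patch 2 splits into 2 disjoint pieces (area 30.3, area 1.2).

2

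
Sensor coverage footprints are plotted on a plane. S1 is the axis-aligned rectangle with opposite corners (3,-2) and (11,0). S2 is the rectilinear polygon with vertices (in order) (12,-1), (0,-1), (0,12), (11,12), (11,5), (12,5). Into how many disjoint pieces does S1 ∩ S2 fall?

S1 ∩ S2 is a single connected region.

1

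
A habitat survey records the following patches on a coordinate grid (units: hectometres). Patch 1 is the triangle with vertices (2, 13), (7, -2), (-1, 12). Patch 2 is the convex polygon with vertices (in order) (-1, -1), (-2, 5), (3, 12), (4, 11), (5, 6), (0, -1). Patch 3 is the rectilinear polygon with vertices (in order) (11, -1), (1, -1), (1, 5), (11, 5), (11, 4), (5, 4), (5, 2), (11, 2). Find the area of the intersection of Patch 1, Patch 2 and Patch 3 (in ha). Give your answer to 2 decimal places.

The intersection is the polygon with vertices (3.571,4), (3,5), (4.286,5).
By the shoelace formula its area is 0.64.

0.64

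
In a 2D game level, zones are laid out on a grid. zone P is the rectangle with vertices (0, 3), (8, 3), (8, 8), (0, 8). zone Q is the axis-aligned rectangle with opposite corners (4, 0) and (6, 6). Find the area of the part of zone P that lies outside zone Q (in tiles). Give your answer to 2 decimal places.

|zone P∩zone Q|: x∈[4,6], y∈[3,6] → 2·3 = 6.
|zone P| = 40.
|zone P ∖ zone Q| = |zone P| − |zone P∩zone Q| = 40 − 6 = 34.00.

34.00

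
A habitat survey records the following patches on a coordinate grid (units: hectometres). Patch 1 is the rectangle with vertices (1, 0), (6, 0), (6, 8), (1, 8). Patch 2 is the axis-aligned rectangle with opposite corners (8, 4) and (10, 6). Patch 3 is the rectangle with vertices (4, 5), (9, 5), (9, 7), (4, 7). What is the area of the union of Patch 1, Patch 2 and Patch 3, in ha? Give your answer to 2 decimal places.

49.00

By inclusion–exclusion:
Individual areas: |Patch 1| = 40, |Patch 2| = 4, |Patch 3| = 10.
|Patch 1∩Patch 2| = 0 (no overlap).
|Patch 1∩Patch 3|: x∈[4,6], y∈[5,7] → 2·2 = 4.
|Patch 2∩Patch 3|: x∈[8,9], y∈[5,6] → 1·1 = 1.
|Patch 1∩Patch 2∩Patch 3| = 0.
|Patch 1 ∪ Patch 2 ∪ Patch 3| = 54 − 5 + 0 = 49.00.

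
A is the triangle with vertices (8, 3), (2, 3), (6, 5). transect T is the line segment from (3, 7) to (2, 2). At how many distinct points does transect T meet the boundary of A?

The segment meets the boundary at (2.2,3), (2.222,3.111).

2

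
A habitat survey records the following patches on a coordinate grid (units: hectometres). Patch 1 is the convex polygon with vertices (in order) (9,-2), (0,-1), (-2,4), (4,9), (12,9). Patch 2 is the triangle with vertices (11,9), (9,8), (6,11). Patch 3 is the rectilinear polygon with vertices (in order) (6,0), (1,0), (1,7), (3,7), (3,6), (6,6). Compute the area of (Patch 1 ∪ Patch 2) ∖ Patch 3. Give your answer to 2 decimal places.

|Patch 1 ∪ Patch 2| = 114.
|(Patch 1 ∪ Patch 2) ∩ Patch 3| = 31.85.
|(Patch 1 ∪ Patch 2) ∖ Patch 3| = 114 − 31.85 = 82.15.

82.15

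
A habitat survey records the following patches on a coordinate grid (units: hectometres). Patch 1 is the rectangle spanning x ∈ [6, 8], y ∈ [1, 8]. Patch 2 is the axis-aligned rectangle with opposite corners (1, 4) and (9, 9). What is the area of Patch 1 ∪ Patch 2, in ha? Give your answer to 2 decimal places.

46.00

By inclusion–exclusion:
Individual areas: |Patch 1| = 14, |Patch 2| = 40.
|Patch 1∩Patch 2|: x∈[6,8], y∈[4,8] → 2·4 = 8.
|Patch 1 ∪ Patch 2| = 54 − 8 = 46.00.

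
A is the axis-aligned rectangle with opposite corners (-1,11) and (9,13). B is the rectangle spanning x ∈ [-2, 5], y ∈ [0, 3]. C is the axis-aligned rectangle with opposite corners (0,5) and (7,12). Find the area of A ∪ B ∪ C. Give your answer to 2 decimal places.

83.00

By inclusion–exclusion:
Individual areas: |A| = 20, |B| = 21, |C| = 49.
|A∩B| = 0 (no overlap).
|A∩C|: x∈[0,7], y∈[11,12] → 7·1 = 7.
|B∩C| = 0 (no overlap).
|A∩B∩C| = 0.
|A ∪ B ∪ C| = 90 − 7 + 0 = 83.00.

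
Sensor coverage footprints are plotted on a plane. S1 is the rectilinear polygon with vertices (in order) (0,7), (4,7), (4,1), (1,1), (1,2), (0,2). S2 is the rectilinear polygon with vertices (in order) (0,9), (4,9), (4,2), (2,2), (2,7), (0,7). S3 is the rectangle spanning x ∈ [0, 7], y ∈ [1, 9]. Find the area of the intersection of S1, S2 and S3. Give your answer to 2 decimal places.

10.00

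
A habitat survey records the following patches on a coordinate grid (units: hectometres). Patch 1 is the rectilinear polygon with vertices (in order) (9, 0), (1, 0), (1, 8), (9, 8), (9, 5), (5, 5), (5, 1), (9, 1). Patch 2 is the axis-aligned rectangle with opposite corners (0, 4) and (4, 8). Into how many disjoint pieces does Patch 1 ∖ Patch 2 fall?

1

Patch 1 ∖ Patch 2 is a single connected region.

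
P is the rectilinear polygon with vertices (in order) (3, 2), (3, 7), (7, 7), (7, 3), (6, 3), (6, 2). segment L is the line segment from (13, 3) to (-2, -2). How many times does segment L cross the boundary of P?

The segment lies entirely outside P and never meets its boundary.

0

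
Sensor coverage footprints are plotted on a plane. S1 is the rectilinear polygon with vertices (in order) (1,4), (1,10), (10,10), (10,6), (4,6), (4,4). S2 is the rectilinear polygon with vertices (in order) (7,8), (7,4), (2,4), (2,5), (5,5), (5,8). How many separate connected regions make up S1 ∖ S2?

S1 ∖ S2 is a single connected region.

1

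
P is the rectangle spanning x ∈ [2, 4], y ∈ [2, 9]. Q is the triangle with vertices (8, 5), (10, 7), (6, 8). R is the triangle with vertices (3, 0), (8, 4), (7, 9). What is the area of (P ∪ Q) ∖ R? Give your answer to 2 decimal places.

|P ∪ Q| = 19.
|(P ∪ Q) ∩ R| = 1.2631.
|(P ∪ Q) ∖ R| = 19 − 1.2631 = 17.74.

17.74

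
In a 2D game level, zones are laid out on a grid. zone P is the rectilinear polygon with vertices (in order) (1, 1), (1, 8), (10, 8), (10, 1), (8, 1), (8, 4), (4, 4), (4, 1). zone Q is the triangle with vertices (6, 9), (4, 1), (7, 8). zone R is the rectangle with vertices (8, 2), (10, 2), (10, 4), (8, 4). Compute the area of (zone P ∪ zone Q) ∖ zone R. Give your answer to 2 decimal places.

48.43

|zone P ∪ zone Q| = 52.4286.
|(zone P ∪ zone Q) ∩ zone R| = 4.
|(zone P ∪ zone Q) ∖ zone R| = 52.4286 − 4 = 48.43.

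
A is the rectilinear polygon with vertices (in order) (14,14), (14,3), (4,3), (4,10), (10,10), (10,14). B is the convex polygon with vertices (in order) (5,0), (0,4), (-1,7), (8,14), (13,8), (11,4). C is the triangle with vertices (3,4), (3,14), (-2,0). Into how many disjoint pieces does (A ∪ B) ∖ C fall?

2

(A ∪ B) ∖ C splits into 2 disjoint pieces (area 121.8278, area 2.8408).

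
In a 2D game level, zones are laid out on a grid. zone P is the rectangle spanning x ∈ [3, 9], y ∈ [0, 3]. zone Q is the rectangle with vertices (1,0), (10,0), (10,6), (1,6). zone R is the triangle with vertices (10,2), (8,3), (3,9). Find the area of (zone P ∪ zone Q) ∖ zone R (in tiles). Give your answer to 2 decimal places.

51.25

|zone P ∪ zone Q| = 54.
|(zone P ∪ zone Q) ∩ zone R| = 2.75.
|(zone P ∪ zone Q) ∖ zone R| = 54 − 2.75 = 51.25.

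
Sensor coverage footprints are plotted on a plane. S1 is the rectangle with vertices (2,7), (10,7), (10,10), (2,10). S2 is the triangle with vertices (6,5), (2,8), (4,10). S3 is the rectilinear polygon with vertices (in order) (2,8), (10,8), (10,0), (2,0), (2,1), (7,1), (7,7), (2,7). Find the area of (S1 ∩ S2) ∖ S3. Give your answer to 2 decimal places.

2.80

|S1 ∩ S2| = 5.1333.
|(S1 ∩ S2) ∩ S3| = 2.3333.
|(S1 ∩ S2) ∖ S3| = 5.1333 − 2.3333 = 2.80.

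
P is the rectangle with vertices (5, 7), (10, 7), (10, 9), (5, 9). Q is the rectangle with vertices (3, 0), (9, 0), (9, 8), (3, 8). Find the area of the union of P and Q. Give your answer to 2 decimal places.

By inclusion–exclusion:
Individual areas: |P| = 10, |Q| = 48.
|P∩Q|: x∈[5,9], y∈[7,8] → 4·1 = 4.
|P ∪ Q| = 58 − 4 = 54.00.

54.00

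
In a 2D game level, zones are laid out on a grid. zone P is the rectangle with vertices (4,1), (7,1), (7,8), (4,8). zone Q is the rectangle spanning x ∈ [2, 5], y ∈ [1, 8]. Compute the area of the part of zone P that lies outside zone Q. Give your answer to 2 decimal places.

|zone P∩zone Q|: x∈[4,5], y∈[1,8] → 1·7 = 7.
|zone P| = 21.
|zone P ∖ zone Q| = |zone P| − |zone P∩zone Q| = 21 − 7 = 14.00.

14.00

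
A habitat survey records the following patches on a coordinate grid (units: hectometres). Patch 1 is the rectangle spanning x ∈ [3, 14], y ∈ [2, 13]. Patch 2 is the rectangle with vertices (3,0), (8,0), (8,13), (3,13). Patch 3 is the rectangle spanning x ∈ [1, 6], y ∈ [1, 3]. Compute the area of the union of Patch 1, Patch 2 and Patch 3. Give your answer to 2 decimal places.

135.00

By inclusion–exclusion:
Individual areas: |Patch 1| = 121, |Patch 2| = 65, |Patch 3| = 10.
|Patch 1∩Patch 2|: x∈[3,8], y∈[2,13] → 5·11 = 55.
|Patch 1∩Patch 3|: x∈[3,6], y∈[2,3] → 3·1 = 3.
|Patch 2∩Patch 3|: x∈[3,6], y∈[1,3] → 3·2 = 6.
|Patch 1∩Patch 2∩Patch 3| = 3.
|Patch 1 ∪ Patch 2 ∪ Patch 3| = 196 − 64 + 3 = 135.00.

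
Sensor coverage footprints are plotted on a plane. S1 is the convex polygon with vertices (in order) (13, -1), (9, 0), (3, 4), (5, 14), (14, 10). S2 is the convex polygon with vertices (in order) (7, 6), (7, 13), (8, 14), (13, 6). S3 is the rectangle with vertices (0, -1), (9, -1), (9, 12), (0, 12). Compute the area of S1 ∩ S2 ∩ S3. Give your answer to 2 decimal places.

12.00

The intersection is the polygon with vertices (7,6), (7,12), (9,12), (9,6).
By the shoelace formula its area is 12.00.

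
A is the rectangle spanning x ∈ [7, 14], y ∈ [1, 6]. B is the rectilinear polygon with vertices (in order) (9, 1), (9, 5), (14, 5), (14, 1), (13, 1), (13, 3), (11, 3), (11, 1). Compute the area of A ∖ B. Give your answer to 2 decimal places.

|A| = 35, |A∩B| = 16.
|A ∖ B| = |A| − |A∩B| = 35 − 16 = 19.00.

19.00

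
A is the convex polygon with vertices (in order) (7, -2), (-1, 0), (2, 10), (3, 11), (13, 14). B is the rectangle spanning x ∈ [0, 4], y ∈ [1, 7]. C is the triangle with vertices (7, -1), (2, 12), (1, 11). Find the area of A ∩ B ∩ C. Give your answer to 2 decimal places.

The intersection is the polygon with vertices (3.923,7), (4,6.8), (4,5), (3,7).
By the shoelace formula its area is 0.99.

0.99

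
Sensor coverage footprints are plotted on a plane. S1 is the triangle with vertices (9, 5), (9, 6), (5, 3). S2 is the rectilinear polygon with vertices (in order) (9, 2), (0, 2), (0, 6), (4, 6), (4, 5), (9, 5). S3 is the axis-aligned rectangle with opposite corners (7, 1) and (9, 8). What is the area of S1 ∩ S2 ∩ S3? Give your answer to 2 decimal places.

The intersection is the polygon with vertices (7.667,5), (9,5), (7,4), (7,4.5).
By the shoelace formula its area is 0.83.

0.83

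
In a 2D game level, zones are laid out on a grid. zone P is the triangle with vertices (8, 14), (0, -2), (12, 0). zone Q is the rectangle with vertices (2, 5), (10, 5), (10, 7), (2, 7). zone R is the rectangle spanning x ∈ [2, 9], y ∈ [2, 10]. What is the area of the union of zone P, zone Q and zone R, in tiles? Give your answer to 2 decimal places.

104.00

By inclusion–exclusion:
Individual areas: |zone P| = 88, |zone Q| = 16, |zone R| = 56.
|zone P∩zone Q| = 12.
|zone P∩zone R| = 40.
|zone Q∩zone R|: x∈[2,9], y∈[5,7] → 7·2 = 14.
|zone P∩zone Q∩zone R| = 10.
|zone P ∪ zone Q ∪ zone R| = 160 − 66 + 10 = 104.00.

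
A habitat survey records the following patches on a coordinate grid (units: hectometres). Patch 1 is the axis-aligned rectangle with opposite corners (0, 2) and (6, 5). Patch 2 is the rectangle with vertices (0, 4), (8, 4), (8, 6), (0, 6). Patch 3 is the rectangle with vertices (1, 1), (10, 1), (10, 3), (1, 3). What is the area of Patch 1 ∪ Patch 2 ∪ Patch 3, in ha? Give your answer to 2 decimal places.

By inclusion–exclusion:
Individual areas: |Patch 1| = 18, |Patch 2| = 16, |Patch 3| = 18.
|Patch 1∩Patch 2|: x∈[0,6], y∈[4,5] → 6·1 = 6.
|Patch 1∩Patch 3|: x∈[1,6], y∈[2,3] → 5·1 = 5.
|Patch 2∩Patch 3| = 0 (no overlap).
|Patch 1∩Patch 2∩Patch 3| = 0.
|Patch 1 ∪ Patch 2 ∪ Patch 3| = 52 − 11 + 0 = 41.00.

41.00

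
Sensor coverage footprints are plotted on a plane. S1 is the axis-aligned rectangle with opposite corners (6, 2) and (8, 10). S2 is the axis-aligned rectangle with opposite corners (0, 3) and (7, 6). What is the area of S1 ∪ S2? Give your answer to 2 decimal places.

34.00

By inclusion–exclusion:
Individual areas: |S1| = 16, |S2| = 21.
|S1∩S2|: x∈[6,7], y∈[3,6] → 1·3 = 3.
|S1 ∪ S2| = 37 − 3 = 34.00.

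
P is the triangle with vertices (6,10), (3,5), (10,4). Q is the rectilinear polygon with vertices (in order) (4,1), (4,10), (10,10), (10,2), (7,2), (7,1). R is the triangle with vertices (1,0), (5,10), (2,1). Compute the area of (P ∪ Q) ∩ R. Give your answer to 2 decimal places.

|P ∪ Q| = 51.9048.
|(P ∪ Q) ∩ R| = 0.47.

0.47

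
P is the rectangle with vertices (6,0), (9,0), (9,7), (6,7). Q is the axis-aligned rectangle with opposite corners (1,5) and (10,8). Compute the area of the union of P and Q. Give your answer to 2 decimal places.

By inclusion–exclusion:
Individual areas: |P| = 21, |Q| = 27.
|P∩Q|: x∈[6,9], y∈[5,7] → 3·2 = 6.
|P ∪ Q| = 48 − 6 = 42.00.

42.00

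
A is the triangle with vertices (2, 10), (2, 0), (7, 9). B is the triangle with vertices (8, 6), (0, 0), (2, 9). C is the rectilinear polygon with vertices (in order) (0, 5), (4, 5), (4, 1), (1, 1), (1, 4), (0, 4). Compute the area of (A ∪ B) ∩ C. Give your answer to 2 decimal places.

10.13

|A ∪ B| = 38.4627.
|(A ∪ B) ∩ C| = 10.13.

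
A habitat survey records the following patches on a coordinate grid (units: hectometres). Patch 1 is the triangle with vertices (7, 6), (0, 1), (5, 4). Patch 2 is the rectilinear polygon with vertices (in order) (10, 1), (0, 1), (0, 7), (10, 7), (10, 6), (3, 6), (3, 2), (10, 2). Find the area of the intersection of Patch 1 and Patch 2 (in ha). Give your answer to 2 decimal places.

0.51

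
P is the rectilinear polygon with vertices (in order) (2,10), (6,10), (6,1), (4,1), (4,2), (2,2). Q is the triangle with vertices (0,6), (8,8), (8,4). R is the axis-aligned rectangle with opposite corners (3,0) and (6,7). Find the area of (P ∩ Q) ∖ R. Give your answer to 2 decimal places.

|P ∩ Q| = 8.
|(P ∩ Q) ∩ R| = 6.25.
|(P ∩ Q) ∖ R| = 8 − 6.25 = 1.75.

1.75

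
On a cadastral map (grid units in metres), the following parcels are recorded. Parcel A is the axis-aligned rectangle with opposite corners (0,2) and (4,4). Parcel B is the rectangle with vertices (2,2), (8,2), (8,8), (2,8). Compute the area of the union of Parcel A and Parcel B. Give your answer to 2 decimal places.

40.00

By inclusion–exclusion:
Individual areas: |Parcel A| = 8, |Parcel B| = 36.
|Parcel A∩Parcel B|: x∈[2,4], y∈[2,4] → 2·2 = 4.
|Parcel A ∪ Parcel B| = 44 − 4 = 40.00.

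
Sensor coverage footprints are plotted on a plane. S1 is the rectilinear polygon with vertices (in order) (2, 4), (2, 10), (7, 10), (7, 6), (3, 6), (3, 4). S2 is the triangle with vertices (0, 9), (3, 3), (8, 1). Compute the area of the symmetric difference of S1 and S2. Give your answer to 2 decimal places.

29.50

|S1| = 22, |S2| = 12, |S1∩S2| = 2.25.
|S1 △ S2| = |S1| + |S2| − 2·|S1∩S2| = 22 + 12 − 4.5 = 29.50.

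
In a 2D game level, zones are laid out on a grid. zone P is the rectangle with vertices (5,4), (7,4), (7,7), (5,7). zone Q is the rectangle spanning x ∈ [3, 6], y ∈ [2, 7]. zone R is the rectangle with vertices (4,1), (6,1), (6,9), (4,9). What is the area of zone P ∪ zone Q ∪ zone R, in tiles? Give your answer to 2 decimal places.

By inclusion–exclusion:
Individual areas: |zone P| = 6, |zone Q| = 15, |zone R| = 16.
|zone P∩zone Q|: x∈[5,6], y∈[4,7] → 1·3 = 3.
|zone P∩zone R|: x∈[5,6], y∈[4,7] → 1·3 = 3.
|zone Q∩zone R|: x∈[4,6], y∈[2,7] → 2·5 = 10.
|zone P∩zone Q∩zone R| = 3.
|zone P ∪ zone Q ∪ zone R| = 37 − 16 + 3 = 24.00.

24.00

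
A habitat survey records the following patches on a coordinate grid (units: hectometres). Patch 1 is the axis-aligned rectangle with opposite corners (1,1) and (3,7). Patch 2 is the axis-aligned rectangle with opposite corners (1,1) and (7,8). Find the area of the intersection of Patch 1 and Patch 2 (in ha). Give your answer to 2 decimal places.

12.00

|Patch 1∩Patch 2|: x∈[1,3], y∈[1,7] → 2·6 = 12.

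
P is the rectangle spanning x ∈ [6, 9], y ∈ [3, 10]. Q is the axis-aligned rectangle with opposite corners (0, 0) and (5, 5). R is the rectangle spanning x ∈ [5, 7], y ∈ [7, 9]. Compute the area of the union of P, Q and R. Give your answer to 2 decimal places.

48.00

By inclusion–exclusion:
Individual areas: |P| = 21, |Q| = 25, |R| = 4.
|P∩Q| = 0 (no overlap).
|P∩R|: x∈[6,7], y∈[7,9] → 1·2 = 2.
|Q∩R| = 0 (no overlap).
|P∩Q∩R| = 0.
|P ∪ Q ∪ R| = 50 − 2 + 0 = 48.00.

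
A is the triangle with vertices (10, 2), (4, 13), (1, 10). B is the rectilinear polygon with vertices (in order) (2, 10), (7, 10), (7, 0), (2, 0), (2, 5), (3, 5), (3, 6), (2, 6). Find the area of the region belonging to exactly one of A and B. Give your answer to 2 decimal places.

46.80

|A| = 25.5, |B| = 49, |A∩B| = 13.851.
|A △ B| = |A| + |B| − 2·|A∩B| = 25.5 + 49 − 27.702 = 46.80.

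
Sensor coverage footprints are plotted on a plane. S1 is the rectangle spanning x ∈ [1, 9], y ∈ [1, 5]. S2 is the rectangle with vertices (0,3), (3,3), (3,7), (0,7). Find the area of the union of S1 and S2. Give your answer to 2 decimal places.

40.00

By inclusion–exclusion:
Individual areas: |S1| = 32, |S2| = 12.
|S1∩S2|: x∈[1,3], y∈[3,5] → 2·2 = 4.
|S1 ∪ S2| = 44 − 4 = 40.00.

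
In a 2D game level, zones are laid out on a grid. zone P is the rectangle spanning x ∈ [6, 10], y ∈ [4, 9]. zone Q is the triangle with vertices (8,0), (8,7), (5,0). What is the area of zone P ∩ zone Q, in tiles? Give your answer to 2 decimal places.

1.93

The intersection is the polygon with vertices (6.714,4), (8,7), (8,4).
By the shoelace formula its area is 1.93.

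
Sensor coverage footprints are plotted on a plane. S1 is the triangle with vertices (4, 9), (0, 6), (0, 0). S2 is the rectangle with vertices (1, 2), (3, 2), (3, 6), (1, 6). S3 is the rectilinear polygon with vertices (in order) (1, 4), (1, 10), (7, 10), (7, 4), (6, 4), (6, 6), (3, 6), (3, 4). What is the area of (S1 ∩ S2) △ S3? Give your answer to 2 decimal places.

|S1 ∩ S2| = 3.125.
|(S1 ∩ S2) ∩ S3| = 2.4444.
|(S1 ∩ S2) △ S3| = 3.125 + 30 − 4.8889 = 28.24.

28.24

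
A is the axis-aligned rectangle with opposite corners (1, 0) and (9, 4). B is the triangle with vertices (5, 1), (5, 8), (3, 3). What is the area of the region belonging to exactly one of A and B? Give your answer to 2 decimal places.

|A| = 32, |B| = 7, |A∩B| = 3.8.
|A △ B| = |A| + |B| − 2·|A∩B| = 32 + 7 − 7.6 = 31.40.

31.40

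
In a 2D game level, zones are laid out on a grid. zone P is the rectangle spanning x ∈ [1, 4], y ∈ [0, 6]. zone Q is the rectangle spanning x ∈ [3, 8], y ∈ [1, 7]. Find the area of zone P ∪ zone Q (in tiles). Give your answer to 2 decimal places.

43.00

By inclusion–exclusion:
Individual areas: |zone P| = 18, |zone Q| = 30.
|zone P∩zone Q|: x∈[3,4], y∈[1,6] → 1·5 = 5.
|zone P ∪ zone Q| = 48 − 5 = 43.00.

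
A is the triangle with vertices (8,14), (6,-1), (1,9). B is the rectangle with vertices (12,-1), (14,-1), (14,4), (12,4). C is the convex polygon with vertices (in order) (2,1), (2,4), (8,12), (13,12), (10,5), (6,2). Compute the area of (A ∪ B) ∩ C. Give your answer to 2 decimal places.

22.01

The region (A ∪ B) ∩ C is the polygon with vertices (6.444,2.333), (6,2), (4.667,1.667), (2.9,5.2), (7.676,11.568).
By the shoelace formula its area is 22.01.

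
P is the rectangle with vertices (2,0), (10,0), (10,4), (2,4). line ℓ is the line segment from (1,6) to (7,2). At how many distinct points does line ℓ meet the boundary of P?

The segment meets the boundary at (4,4).

1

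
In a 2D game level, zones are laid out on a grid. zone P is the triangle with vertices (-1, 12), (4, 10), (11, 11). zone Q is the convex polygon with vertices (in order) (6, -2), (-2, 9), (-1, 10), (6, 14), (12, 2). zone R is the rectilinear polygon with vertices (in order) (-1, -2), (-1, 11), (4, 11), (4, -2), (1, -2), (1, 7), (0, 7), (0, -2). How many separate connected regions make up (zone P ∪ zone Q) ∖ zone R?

(zone P ∪ zone Q) ∖ zone R splits into 3 disjoint pieces (area 81.47, area 1.4375, area 1.1875).

3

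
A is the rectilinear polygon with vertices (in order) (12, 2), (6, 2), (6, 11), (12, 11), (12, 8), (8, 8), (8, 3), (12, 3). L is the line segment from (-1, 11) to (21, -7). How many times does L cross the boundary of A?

4

The segment meets the boundary at (10,2), (8.778,3), (8,3.636), (6,5.273).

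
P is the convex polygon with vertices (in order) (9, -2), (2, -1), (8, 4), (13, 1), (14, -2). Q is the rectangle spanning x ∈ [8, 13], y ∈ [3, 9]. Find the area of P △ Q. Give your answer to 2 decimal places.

69.83

|P| = 41.5, |Q| = 30, |P∩Q| = 0.8333.
|P △ Q| = |P| + |Q| − 2·|P∩Q| = 41.5 + 30 − 1.6667 = 69.83.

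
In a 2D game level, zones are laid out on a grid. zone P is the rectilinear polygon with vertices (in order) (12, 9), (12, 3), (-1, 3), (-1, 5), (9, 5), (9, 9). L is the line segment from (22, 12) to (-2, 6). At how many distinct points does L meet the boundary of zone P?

2

The segment meets the boundary at (9,8.75), (10,9).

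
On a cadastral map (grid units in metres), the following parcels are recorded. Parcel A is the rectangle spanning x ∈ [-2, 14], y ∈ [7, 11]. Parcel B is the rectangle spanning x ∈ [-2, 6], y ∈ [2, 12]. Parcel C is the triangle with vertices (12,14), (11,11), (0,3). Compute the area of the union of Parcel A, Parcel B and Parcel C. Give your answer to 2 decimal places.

By inclusion–exclusion:
Individual areas: |Parcel A| = 64, |Parcel B| = 80, |Parcel C| = 12.5.
|Parcel A∩Parcel B|: x∈[-2,6], y∈[7,11] → 8·4 = 32.
|Parcel A∩Parcel C| = 6.8182.
|Parcel B∩Parcel C| = 3.4091.
|Parcel A∩Parcel B∩Parcel C| = 1.1364.
|Parcel A ∪ Parcel B ∪ Parcel C| = 156.5 − 42.2273 + 1.1364 = 115.41.

115.41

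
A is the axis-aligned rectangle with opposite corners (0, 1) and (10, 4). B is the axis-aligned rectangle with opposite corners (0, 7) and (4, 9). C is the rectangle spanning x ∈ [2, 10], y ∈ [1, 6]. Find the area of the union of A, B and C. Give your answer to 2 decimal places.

By inclusion–exclusion:
Individual areas: |A| = 30, |B| = 8, |C| = 40.
|A∩B| = 0 (no overlap).
|A∩C|: x∈[2,10], y∈[1,4] → 8·3 = 24.
|B∩C| = 0 (no overlap).
|A∩B∩C| = 0.
|A ∪ B ∪ C| = 78 − 24 + 0 = 54.00.

54.00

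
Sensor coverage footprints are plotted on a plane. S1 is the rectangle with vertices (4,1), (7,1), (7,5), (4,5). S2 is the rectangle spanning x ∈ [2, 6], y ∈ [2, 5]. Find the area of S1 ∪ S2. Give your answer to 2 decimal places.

18.00

By inclusion–exclusion:
Individual areas: |S1| = 12, |S2| = 12.
|S1∩S2|: x∈[4,6], y∈[2,5] → 2·3 = 6.
|S1 ∪ S2| = 24 − 6 = 18.00.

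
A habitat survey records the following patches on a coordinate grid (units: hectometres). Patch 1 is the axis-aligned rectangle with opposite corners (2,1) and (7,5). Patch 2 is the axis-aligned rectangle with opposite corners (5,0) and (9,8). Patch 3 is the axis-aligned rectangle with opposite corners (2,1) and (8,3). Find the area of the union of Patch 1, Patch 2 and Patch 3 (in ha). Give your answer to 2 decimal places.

By inclusion–exclusion:
Individual areas: |Patch 1| = 20, |Patch 2| = 32, |Patch 3| = 12.
|Patch 1∩Patch 2|: x∈[5,7], y∈[1,5] → 2·4 = 8.
|Patch 1∩Patch 3|: x∈[2,7], y∈[1,3] → 5·2 = 10.
|Patch 2∩Patch 3|: x∈[5,8], y∈[1,3] → 3·2 = 6.
|Patch 1∩Patch 2∩Patch 3| = 4.
|Patch 1 ∪ Patch 2 ∪ Patch 3| = 64 − 24 + 4 = 44.00.

44.00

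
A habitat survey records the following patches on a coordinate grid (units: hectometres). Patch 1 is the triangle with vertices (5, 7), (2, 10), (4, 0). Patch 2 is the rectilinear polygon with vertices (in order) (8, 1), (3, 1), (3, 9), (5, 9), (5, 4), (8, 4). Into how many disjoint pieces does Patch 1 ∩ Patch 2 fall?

Patch 1 ∩ Patch 2 is a single connected region.

1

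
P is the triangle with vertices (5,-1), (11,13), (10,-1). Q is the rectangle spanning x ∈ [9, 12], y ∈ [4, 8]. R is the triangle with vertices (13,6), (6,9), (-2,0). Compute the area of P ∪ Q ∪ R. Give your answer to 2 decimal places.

By inclusion–exclusion:
Individual areas: |P| = 35, |Q| = 12, |R| = 43.5.
|P∩Q| = 6.
|P∩R| = 7.9741.
|Q∩R| = 6.2143.
|P∩Q∩R| = 4.0423.
|P ∪ Q ∪ R| = 90.5 − 20.1884 + 4.0423 = 74.35.

74.35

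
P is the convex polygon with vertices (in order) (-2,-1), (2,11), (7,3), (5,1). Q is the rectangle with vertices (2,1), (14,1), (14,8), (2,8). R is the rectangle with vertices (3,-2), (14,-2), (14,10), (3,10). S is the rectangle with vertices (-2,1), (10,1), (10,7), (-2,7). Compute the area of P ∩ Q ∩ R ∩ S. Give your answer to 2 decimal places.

17.00

The intersection is the polygon with vertices (3,1), (3,7), (4.5,7), (7,3), (5,1).
By the shoelace formula its area is 17.00.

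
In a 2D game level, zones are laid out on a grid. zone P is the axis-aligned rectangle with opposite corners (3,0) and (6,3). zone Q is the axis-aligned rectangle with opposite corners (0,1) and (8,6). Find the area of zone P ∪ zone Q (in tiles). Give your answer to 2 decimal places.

By inclusion–exclusion:
Individual areas: |zone P| = 9, |zone Q| = 40.
|zone P∩zone Q|: x∈[3,6], y∈[1,3] → 3·2 = 6.
|zone P ∪ zone Q| = 49 − 6 = 43.00.

43.00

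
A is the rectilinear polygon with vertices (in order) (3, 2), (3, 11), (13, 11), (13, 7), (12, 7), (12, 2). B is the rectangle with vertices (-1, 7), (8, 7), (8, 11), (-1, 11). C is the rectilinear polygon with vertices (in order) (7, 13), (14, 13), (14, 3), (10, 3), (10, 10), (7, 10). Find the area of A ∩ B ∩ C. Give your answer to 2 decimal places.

The intersection is the polygon with vertices (8,11), (8,10), (7,10), (7,11).
By the shoelace formula its area is 1.00.

1.00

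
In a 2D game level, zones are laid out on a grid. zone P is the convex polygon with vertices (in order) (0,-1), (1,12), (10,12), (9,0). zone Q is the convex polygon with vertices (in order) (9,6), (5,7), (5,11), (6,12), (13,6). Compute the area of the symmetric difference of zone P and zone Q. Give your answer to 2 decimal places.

97.30

|zone P| = 112, |zone Q| = 24.5, |zone P∩zone Q| = 19.6.
|zone P △ zone Q| = |zone P| + |zone Q| − 2·|zone P∩zone Q| = 112 + 24.5 − 39.2 = 97.30.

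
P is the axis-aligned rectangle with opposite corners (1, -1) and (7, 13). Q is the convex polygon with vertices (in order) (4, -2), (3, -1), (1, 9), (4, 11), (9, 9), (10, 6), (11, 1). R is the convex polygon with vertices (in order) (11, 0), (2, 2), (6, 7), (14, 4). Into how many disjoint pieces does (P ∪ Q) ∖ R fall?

(P ∪ Q) ∖ R is a single connected region.

1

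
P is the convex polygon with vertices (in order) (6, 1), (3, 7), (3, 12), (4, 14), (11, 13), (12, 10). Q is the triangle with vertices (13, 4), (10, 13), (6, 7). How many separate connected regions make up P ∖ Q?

P ∖ Q is a single connected region.

1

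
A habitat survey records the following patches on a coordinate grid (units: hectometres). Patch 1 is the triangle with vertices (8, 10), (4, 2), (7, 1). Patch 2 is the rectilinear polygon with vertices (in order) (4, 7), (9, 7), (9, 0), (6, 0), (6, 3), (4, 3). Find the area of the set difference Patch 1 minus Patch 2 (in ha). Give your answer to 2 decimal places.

4.17

|Patch 1| = 14, |Patch 1∩Patch 2| = 9.8333.
|Patch 1 ∖ Patch 2| = |Patch 1| − |Patch 1∩Patch 2| = 14 − 9.8333 = 4.17.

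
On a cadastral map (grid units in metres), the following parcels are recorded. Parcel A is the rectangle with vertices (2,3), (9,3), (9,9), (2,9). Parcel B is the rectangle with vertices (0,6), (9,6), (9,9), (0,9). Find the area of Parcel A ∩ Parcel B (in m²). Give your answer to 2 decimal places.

|Parcel A∩Parcel B|: x∈[2,9], y∈[6,9] → 7·3 = 21.

21.00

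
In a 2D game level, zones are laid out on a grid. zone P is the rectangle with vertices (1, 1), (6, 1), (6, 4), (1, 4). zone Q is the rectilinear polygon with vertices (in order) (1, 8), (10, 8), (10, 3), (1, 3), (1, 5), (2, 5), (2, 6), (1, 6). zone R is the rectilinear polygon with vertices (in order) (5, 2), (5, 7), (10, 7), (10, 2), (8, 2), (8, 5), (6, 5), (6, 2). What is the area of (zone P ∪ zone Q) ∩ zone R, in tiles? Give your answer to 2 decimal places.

17.00

|zone P ∪ zone Q| = 54.
|(zone P ∪ zone Q) ∩ zone R| = 17.00.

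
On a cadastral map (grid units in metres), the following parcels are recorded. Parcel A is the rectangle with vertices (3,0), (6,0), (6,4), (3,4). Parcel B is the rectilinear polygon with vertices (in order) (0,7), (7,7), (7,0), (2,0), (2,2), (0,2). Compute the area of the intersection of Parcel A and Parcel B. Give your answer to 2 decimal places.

The intersection is the polygon with vertices (3,4), (6,4), (6,0), (3,0).
By the shoelace formula its area is 12.00.

12.00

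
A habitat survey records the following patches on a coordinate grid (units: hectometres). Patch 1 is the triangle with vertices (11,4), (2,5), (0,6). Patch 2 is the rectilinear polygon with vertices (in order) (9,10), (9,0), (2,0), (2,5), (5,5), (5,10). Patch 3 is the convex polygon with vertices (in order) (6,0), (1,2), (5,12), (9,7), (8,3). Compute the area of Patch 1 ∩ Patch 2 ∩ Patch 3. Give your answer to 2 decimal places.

The intersection is the polygon with vertices (5,5), (5,5.091), (8.37,4.478), (8.324,4.297), (2.192,4.979), (2.2,5).
By the shoelace formula its area is 1.52.

1.52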